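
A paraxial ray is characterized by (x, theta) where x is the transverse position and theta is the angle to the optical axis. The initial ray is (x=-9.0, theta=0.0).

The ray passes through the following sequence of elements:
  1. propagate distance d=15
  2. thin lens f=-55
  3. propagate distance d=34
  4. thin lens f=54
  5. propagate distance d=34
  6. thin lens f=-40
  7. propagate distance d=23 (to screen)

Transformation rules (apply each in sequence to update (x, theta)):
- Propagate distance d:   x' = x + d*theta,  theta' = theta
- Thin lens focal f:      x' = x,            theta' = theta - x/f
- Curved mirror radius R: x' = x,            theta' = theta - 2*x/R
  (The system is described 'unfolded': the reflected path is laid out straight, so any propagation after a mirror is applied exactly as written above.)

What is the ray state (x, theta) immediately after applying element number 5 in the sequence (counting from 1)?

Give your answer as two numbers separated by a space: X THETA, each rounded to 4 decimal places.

Initial: x=-9.0000 theta=0.0000
After 1 (propagate distance d=15): x=-9.0000 theta=0.0000
After 2 (thin lens f=-55): x=-9.0000 theta=-9/55 (≈-0.1636)
After 3 (propagate distance d=34): x=-801/55 (≈-14.5636) theta=-9/55 (≈-0.1636)
After 4 (thin lens f=54): x=-801/55 (≈-14.5636) theta=7/66 (≈0.1061)
After 5 (propagate distance d=34): x=-1808/165 (≈-10.9576) theta=7/66 (≈0.1061)
Rounded to 4 decimal places: x = -10.9576, theta = 0.1061

Answer: -10.9576 0.1061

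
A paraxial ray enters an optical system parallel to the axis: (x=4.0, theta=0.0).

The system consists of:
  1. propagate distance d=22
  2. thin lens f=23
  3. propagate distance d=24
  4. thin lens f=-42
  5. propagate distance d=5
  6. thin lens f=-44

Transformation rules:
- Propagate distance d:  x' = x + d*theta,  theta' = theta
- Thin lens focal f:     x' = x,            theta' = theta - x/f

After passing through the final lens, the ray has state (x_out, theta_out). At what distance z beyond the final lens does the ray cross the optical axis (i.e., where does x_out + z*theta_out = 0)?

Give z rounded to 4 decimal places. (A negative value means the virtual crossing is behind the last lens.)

Answer: -5.2620

Derivation:
Initial: x=4.0000 theta=0.0000
After 1 (propagate distance d=22): x=4.0000 theta=0.0000
After 2 (thin lens f=23): x=4.0000 theta=-4/23 (≈-0.1739)
After 3 (propagate distance d=24): x=-4/23 (≈-0.1739) theta=-4/23 (≈-0.1739)
After 4 (thin lens f=-42): x=-4/23 (≈-0.1739) theta=-86/483 (≈-0.1781)
After 5 (propagate distance d=5): x=-514/483 (≈-1.0642) theta=-86/483 (≈-0.1781)
After 6 (thin lens f=-44): x=-514/483 (≈-1.0642) theta=-307/1518 (≈-0.2022)
z_focus = -x_out/theta_out = -(-514/483)/(-307/1518) = -11308/2149 ≈ -5.2620
Rounded to 4 decimal places: z = -5.2620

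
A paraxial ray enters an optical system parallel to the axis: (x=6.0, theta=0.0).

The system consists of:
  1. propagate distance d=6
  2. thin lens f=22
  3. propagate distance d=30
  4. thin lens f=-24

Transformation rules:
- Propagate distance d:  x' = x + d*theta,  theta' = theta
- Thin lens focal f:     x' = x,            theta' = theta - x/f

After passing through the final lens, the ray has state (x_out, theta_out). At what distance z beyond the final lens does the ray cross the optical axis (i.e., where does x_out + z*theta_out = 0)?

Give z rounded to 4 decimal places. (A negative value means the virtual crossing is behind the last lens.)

Initial: x=6.0000 theta=0.0000
After 1 (propagate distance d=6): x=6.0000 theta=0.0000
After 2 (thin lens f=22): x=6.0000 theta=-3/11 (≈-0.2727)
After 3 (propagate distance d=30): x=-24/11 (≈-2.1818) theta=-3/11 (≈-0.2727)
After 4 (thin lens f=-24): x=-24/11 (≈-2.1818) theta=-4/11 (≈-0.3636)
z_focus = -x_out/theta_out = -(-24/11)/(-4/11) = -6.0000
Rounded to 4 decimal places: z = -6.0000

Answer: -6.0000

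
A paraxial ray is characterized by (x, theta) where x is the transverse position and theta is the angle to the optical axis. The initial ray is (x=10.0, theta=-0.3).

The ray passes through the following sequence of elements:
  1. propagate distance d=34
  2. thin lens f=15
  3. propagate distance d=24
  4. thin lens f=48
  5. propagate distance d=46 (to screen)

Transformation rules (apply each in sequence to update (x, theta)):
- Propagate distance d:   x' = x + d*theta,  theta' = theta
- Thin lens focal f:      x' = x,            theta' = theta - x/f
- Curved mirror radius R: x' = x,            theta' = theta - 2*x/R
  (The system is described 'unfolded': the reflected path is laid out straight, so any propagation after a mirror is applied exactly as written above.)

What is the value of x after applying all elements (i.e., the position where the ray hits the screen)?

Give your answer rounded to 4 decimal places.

Initial: x=10.0000 theta=-0.3000
After 1 (propagate distance d=34): x=-0.2000 theta=-0.3000
After 2 (thin lens f=15): x=-0.2000 theta=-43/150 (≈-0.2867)
After 3 (propagate distance d=24): x=-7.0800 theta=-43/150 (≈-0.2867)
After 4 (thin lens f=48): x=-7.0800 theta=-167/1200 (≈-0.1392)
After 5 (propagate distance d=46 (to screen)): x=-8089/600 (≈-13.4817) theta=-167/1200 (≈-0.1392)
Rounded to 4 decimal places: x = -13.4817

Answer: -13.4817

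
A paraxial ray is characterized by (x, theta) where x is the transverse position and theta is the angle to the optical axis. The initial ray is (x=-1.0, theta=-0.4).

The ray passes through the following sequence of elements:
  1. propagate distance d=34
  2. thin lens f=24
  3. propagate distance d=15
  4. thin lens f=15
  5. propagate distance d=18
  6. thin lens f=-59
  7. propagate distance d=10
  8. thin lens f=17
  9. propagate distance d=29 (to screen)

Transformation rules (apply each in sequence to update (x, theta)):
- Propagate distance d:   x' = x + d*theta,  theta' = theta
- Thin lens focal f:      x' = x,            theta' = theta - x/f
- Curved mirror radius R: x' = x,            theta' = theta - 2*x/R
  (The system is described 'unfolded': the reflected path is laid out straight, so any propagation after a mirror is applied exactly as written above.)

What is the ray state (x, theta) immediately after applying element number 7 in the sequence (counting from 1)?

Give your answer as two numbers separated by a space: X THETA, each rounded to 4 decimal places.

Answer: 16.8029 1.0758

Derivation:
Initial: x=-1.0000 theta=-0.4000
After 1 (propagate distance d=34): x=-14.6000 theta=-0.4000
After 2 (thin lens f=24): x=-14.6000 theta=5/24 (≈0.2083)
After 3 (propagate distance d=15): x=-11.4750 theta=5/24 (≈0.2083)
After 4 (thin lens f=15): x=-11.4750 theta=73/75 (≈0.9733)
After 5 (propagate distance d=18): x=6.0450 theta=73/75 (≈0.9733)
After 6 (thin lens f=-59): x=6.0450 theta=38083/35400 (≈1.0758)
After 7 (propagate distance d=10): x=594823/35400 (≈16.8029) theta=38083/35400 (≈1.0758)
Rounded to 4 decimal places: x = 16.8029, theta = 1.0758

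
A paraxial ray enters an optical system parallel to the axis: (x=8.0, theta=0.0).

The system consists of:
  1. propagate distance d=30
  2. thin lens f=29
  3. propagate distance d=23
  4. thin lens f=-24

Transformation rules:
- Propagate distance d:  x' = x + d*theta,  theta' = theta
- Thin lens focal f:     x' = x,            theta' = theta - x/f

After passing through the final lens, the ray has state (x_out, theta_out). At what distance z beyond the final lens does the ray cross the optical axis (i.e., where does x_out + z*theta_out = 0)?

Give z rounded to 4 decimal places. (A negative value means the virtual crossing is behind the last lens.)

Answer: 8.0000

Derivation:
Initial: x=8.0000 theta=0.0000
After 1 (propagate distance d=30): x=8.0000 theta=0.0000
After 2 (thin lens f=29): x=8.0000 theta=-8/29 (≈-0.2759)
After 3 (propagate distance d=23): x=48/29 (≈1.6552) theta=-8/29 (≈-0.2759)
After 4 (thin lens f=-24): x=48/29 (≈1.6552) theta=-6/29 (≈-0.2069)
z_focus = -x_out/theta_out = -(48/29)/(-6/29) = 8.0000
Rounded to 4 decimal places: z = 8.0000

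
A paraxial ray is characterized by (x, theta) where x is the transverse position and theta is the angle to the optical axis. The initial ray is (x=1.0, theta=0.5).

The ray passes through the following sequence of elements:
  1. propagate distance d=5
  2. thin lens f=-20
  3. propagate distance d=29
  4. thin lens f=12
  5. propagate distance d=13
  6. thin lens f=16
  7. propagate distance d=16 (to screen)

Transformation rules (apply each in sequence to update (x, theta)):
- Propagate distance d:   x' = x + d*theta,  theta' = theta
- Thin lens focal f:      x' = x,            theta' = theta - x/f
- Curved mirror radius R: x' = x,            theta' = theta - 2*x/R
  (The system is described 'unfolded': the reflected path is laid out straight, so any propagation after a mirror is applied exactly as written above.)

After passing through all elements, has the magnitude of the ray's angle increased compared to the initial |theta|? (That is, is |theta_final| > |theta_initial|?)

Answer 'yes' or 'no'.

Initial: x=1.0000 theta=0.5000
After 1 (propagate distance d=5): x=3.5000 theta=0.5000
After 2 (thin lens f=-20): x=3.5000 theta=0.6750
After 3 (propagate distance d=29): x=23.0750 theta=0.6750
After 4 (thin lens f=12): x=23.0750 theta=-599/480 (≈-1.2479)
After 5 (propagate distance d=13): x=3289/480 (≈6.8521) theta=-599/480 (≈-1.2479)
After 6 (thin lens f=16): x=3289/480 (≈6.8521) theta=-4291/2560 (≈-1.6762)
After 7 (propagate distance d=16 (to screen)): x=-599/30 (≈-19.9667) theta=-4291/2560 (≈-1.6762)
|theta_initial|=0.5000 |theta_final|=4291/2560 (≈1.6762) -> increased

Answer: yes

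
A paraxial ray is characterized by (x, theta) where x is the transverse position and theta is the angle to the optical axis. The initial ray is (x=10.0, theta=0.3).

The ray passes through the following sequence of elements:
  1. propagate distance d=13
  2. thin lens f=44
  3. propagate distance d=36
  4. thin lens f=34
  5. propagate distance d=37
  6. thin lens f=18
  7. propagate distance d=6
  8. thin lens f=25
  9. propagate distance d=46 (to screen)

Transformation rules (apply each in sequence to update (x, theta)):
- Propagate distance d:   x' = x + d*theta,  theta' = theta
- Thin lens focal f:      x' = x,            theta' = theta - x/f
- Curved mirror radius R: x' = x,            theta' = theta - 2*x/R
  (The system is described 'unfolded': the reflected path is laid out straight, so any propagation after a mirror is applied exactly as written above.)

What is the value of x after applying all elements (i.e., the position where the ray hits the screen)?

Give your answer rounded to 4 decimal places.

Answer: -11.2095

Derivation:
Initial: x=10.0000 theta=0.3000
After 1 (propagate distance d=13): x=13.9000 theta=0.3000
After 2 (thin lens f=44): x=13.9000 theta=-7/440 (≈-0.0159)
After 3 (propagate distance d=36): x=733/55 (≈13.3273) theta=-7/440 (≈-0.0159)
After 4 (thin lens f=34): x=733/55 (≈13.3273) theta=-3051/7480 (≈-0.4079)
After 5 (propagate distance d=37): x=-13199/7480 (≈-1.7646) theta=-3051/7480 (≈-0.4079)
After 6 (thin lens f=18): x=-13199/7480 (≈-1.7646) theta=-41719/134640 (≈-0.3099)
After 7 (propagate distance d=6): x=-20329/5610 (≈-3.6237) theta=-41719/134640 (≈-0.3099)
After 8 (thin lens f=25): x=-20329/5610 (≈-3.6237) theta=-555079/3366000 (≈-0.1649)
After 9 (propagate distance d=46 (to screen)): x=-1715047/153000 (≈-11.2095) theta=-555079/3366000 (≈-0.1649)
Rounded to 4 decimal places: x = -11.2095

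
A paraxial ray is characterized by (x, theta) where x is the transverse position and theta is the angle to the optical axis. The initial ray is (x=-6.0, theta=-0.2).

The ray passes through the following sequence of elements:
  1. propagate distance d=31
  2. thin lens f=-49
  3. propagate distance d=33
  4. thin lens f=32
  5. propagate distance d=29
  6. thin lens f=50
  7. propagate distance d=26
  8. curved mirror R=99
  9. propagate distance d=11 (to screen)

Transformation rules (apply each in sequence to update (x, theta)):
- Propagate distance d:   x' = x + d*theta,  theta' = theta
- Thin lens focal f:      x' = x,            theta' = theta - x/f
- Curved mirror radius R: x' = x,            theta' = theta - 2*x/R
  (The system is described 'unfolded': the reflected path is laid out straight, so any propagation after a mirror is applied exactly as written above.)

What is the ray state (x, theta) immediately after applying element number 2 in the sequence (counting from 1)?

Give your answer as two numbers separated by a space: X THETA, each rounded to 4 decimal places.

Initial: x=-6.0000 theta=-0.2000
After 1 (propagate distance d=31): x=-12.2000 theta=-0.2000
After 2 (thin lens f=-49): x=-12.2000 theta=-22/49 (≈-0.4490)
Rounded to 4 decimal places: x = -12.2000, theta = -0.4490

Answer: -12.2000 -0.4490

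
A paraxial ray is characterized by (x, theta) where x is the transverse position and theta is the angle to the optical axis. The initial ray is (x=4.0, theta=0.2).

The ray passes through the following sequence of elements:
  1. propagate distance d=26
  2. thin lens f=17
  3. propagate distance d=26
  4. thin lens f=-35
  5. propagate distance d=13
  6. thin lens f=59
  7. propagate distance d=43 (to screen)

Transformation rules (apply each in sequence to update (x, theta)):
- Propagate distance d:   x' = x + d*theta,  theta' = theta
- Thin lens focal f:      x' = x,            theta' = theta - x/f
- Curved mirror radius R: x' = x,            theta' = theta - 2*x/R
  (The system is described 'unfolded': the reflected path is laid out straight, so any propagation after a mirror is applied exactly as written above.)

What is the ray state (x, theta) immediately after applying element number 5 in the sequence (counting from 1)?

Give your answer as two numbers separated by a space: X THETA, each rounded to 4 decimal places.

Initial: x=4.0000 theta=0.2000
After 1 (propagate distance d=26): x=9.2000 theta=0.2000
After 2 (thin lens f=17): x=9.2000 theta=-29/85 (≈-0.3412)
After 3 (propagate distance d=26): x=28/85 (≈0.3294) theta=-29/85 (≈-0.3412)
After 4 (thin lens f=-35): x=28/85 (≈0.3294) theta=-141/425 (≈-0.3318)
After 5 (propagate distance d=13): x=-1693/425 (≈-3.9835) theta=-141/425 (≈-0.3318)
Rounded to 4 decimal places: x = -3.9835, theta = -0.3318

Answer: -3.9835 -0.3318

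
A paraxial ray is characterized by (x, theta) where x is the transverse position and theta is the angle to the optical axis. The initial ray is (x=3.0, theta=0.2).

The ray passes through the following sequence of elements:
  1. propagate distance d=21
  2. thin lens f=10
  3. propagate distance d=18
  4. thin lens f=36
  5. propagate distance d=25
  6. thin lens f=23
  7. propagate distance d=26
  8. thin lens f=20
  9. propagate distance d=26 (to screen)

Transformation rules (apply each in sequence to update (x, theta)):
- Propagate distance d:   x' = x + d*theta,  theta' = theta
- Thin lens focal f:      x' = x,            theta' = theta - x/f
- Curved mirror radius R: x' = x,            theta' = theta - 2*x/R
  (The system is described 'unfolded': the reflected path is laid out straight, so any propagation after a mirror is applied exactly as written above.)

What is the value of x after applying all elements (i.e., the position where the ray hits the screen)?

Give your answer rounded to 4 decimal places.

Answer: 6.5352

Derivation:
Initial: x=3.0000 theta=0.2000
After 1 (propagate distance d=21): x=7.2000 theta=0.2000
After 2 (thin lens f=10): x=7.2000 theta=-0.5200
After 3 (propagate distance d=18): x=-2.1600 theta=-0.5200
After 4 (thin lens f=36): x=-2.1600 theta=-0.4600
After 5 (propagate distance d=25): x=-13.6600 theta=-0.4600
After 6 (thin lens f=23): x=-13.6600 theta=77/575 (≈0.1339)
After 7 (propagate distance d=26): x=-2341/230 (≈-10.1783) theta=77/575 (≈0.1339)
After 8 (thin lens f=20): x=-2341/230 (≈-10.1783) theta=2957/4600 (≈0.6428)
After 9 (propagate distance d=26 (to screen)): x=15031/2300 (≈6.5352) theta=2957/4600 (≈0.6428)
Rounded to 4 decimal places: x = 6.5352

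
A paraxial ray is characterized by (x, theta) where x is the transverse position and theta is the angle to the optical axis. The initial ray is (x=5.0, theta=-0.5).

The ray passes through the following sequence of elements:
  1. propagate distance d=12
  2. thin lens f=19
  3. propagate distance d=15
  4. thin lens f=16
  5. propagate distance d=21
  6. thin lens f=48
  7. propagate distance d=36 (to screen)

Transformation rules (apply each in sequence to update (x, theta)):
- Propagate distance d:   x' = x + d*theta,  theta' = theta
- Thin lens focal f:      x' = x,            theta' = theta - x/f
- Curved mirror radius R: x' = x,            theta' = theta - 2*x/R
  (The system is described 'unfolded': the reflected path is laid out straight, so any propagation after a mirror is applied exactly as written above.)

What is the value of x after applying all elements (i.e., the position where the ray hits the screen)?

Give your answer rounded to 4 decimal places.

Answer: -0.5029

Derivation:
Initial: x=5.0000 theta=-0.5000
After 1 (propagate distance d=12): x=-1.0000 theta=-0.5000
After 2 (thin lens f=19): x=-1.0000 theta=-17/38 (≈-0.4474)
After 3 (propagate distance d=15): x=-293/38 (≈-7.7105) theta=-17/38 (≈-0.4474)
After 4 (thin lens f=16): x=-293/38 (≈-7.7105) theta=21/608 (≈0.0345)
After 5 (propagate distance d=21): x=-4247/608 (≈-6.9852) theta=21/608 (≈0.0345)
After 6 (thin lens f=48): x=-4247/608 (≈-6.9852) theta=5255/29184 (≈0.1801)
After 7 (propagate distance d=36 (to screen)): x=-1223/2432 (≈-0.5029) theta=5255/29184 (≈0.1801)
Rounded to 4 decimal places: x = -0.5029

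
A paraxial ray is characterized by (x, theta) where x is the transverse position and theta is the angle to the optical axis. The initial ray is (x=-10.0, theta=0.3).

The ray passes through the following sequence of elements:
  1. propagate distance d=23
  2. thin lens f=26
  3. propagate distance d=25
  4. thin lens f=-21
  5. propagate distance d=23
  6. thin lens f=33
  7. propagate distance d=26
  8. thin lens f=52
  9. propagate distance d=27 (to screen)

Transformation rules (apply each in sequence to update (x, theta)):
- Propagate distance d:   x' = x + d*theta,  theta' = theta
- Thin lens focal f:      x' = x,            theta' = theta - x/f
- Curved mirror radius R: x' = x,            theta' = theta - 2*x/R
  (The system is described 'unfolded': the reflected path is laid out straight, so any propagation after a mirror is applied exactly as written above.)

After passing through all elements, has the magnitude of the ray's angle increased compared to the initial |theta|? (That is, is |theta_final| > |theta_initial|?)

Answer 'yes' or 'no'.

Answer: yes

Derivation:
Initial: x=-10.0000 theta=0.3000
After 1 (propagate distance d=23): x=-3.1000 theta=0.3000
After 2 (thin lens f=26): x=-3.1000 theta=109/260 (≈0.4192)
After 3 (propagate distance d=25): x=1919/260 (≈7.3808) theta=109/260 (≈0.4192)
After 4 (thin lens f=-21): x=1919/260 (≈7.3808) theta=1052/1365 (≈0.7707)
After 5 (propagate distance d=23): x=137083/5460 (≈25.1068) theta=1052/1365 (≈0.7707)
After 6 (thin lens f=33): x=137083/5460 (≈25.1068) theta=137/13860 (≈0.0099)
After 7 (propagate distance d=26): x=914009/36036 (≈25.3638) theta=137/13860 (≈0.0099)
After 8 (thin lens f=52): x=914009/36036 (≈25.3638) theta=-4477433/9369360 (≈-0.4779)
After 9 (propagate distance d=27 (to screen)): x=16678807/1338480 (≈12.4610) theta=-4477433/9369360 (≈-0.4779)
|theta_initial|=0.3000 |theta_final|=4477433/9369360 (≈0.4779) -> increased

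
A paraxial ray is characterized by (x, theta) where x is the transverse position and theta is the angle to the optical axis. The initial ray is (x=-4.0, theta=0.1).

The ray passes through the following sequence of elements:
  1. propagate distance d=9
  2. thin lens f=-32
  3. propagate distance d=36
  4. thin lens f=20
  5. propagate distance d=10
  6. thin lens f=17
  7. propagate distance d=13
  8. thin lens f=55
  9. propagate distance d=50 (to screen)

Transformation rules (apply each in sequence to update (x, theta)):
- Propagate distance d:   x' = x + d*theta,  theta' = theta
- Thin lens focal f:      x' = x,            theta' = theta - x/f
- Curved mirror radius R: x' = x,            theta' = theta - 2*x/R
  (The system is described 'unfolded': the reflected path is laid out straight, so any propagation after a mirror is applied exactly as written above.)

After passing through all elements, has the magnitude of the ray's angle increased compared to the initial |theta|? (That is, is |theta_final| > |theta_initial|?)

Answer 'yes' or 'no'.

Initial: x=-4.0000 theta=0.1000
After 1 (propagate distance d=9): x=-3.1000 theta=0.1000
After 2 (thin lens f=-32): x=-3.1000 theta=1/320 (≈0.0031)
After 3 (propagate distance d=36): x=-2.9875 theta=1/320 (≈0.0031)
After 4 (thin lens f=20): x=-2.9875 theta=0.1525
After 5 (propagate distance d=10): x=-1.4625 theta=0.1525
After 6 (thin lens f=17): x=-1.4625 theta=811/3400 (≈0.2385)
After 7 (propagate distance d=13): x=11141/6800 (≈1.6384) theta=811/3400 (≈0.2385)
After 8 (thin lens f=55): x=11141/6800 (≈1.6384) theta=78069/374000 (≈0.2087)
After 9 (propagate distance d=50 (to screen)): x=903241/74800 (≈12.0754) theta=78069/374000 (≈0.2087)
|theta_initial|=0.1000 |theta_final|=78069/374000 (≈0.2087) -> increased

Answer: yes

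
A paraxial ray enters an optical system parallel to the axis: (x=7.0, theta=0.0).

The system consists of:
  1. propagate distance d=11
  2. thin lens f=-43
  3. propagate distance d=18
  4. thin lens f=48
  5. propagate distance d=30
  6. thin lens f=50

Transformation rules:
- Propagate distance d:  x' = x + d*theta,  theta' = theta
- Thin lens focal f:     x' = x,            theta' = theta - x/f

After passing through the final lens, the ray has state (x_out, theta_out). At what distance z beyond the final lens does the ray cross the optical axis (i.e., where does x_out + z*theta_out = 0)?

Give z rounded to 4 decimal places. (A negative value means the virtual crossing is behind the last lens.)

Initial: x=7.0000 theta=0.0000
After 1 (propagate distance d=11): x=7.0000 theta=0.0000
After 2 (thin lens f=-43): x=7.0000 theta=7/43 (≈0.1628)
After 3 (propagate distance d=18): x=427/43 (≈9.9302) theta=7/43 (≈0.1628)
After 4 (thin lens f=48): x=427/43 (≈9.9302) theta=-91/2064 (≈-0.0441)
After 5 (propagate distance d=30): x=2961/344 (≈8.6076) theta=-91/2064 (≈-0.0441)
After 6 (thin lens f=50): x=2961/344 (≈8.6076) theta=-5579/25800 (≈-0.2162)
z_focus = -x_out/theta_out = -(2961/344)/(-5579/25800) = 31725/797 ≈ 39.8055
Rounded to 4 decimal places: z = 39.8055

Answer: 39.8055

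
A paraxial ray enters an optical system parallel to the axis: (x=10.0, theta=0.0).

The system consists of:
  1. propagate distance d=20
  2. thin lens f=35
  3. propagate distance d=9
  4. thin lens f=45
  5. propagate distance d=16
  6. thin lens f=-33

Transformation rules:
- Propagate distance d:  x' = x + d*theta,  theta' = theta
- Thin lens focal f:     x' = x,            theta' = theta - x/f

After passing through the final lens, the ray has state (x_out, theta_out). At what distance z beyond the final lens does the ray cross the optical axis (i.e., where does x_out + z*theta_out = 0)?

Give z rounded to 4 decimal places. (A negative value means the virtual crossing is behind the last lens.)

Answer: 0.4859

Derivation:
Initial: x=10.0000 theta=0.0000
After 1 (propagate distance d=20): x=10.0000 theta=0.0000
After 2 (thin lens f=35): x=10.0000 theta=-2/7 (≈-0.2857)
After 3 (propagate distance d=9): x=52/7 (≈7.4286) theta=-2/7 (≈-0.2857)
After 4 (thin lens f=45): x=52/7 (≈7.4286) theta=-142/315 (≈-0.4508)
After 5 (propagate distance d=16): x=68/315 (≈0.2159) theta=-142/315 (≈-0.4508)
After 6 (thin lens f=-33): x=68/315 (≈0.2159) theta=-4618/10395 (≈-0.4443)
z_focus = -x_out/theta_out = -(68/315)/(-4618/10395) = 1122/2309 ≈ 0.4859
Rounded to 4 decimal places: z = 0.4859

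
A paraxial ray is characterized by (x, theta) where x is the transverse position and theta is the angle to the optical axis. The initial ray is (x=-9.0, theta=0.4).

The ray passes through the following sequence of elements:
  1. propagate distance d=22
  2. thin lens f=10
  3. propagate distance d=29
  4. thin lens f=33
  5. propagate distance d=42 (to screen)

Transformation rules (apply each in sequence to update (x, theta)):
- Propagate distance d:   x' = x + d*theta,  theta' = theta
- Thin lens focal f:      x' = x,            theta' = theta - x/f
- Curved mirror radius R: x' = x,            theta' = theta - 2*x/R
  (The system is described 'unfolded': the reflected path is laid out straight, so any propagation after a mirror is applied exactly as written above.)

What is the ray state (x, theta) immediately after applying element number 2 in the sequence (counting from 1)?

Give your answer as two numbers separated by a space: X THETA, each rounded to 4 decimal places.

Answer: -0.2000 0.4200

Derivation:
Initial: x=-9.0000 theta=0.4000
After 1 (propagate distance d=22): x=-0.2000 theta=0.4000
After 2 (thin lens f=10): x=-0.2000 theta=0.4200
Rounded to 4 decimal places: x = -0.2000, theta = 0.4200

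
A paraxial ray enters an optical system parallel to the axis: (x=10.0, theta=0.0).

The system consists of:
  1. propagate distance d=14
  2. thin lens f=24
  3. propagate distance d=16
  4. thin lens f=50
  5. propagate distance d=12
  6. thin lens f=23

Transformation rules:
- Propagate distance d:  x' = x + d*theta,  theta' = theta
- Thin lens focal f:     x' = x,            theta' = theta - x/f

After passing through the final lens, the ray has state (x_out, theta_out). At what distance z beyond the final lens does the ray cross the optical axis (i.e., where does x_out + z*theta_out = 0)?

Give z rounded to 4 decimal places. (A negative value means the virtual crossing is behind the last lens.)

Initial: x=10.0000 theta=0.0000
After 1 (propagate distance d=14): x=10.0000 theta=0.0000
After 2 (thin lens f=24): x=10.0000 theta=-5/12 (≈-0.4167)
After 3 (propagate distance d=16): x=10/3 (≈3.3333) theta=-5/12 (≈-0.4167)
After 4 (thin lens f=50): x=10/3 (≈3.3333) theta=-29/60 (≈-0.4833)
After 5 (propagate distance d=12): x=-37/15 (≈-2.4667) theta=-29/60 (≈-0.4833)
After 6 (thin lens f=23): x=-37/15 (≈-2.4667) theta=-173/460 (≈-0.3761)
z_focus = -x_out/theta_out = -(-37/15)/(-173/460) = -3404/519 ≈ -6.5588
Rounded to 4 decimal places: z = -6.5588

Answer: -6.5588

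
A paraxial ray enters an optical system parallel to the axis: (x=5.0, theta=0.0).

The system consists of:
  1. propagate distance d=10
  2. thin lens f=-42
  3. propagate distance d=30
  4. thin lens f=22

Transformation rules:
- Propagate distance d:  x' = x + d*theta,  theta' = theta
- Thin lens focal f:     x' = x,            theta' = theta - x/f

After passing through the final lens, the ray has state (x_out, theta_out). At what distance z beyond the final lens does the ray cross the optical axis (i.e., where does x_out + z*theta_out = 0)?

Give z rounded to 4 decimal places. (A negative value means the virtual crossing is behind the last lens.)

Initial: x=5.0000 theta=0.0000
After 1 (propagate distance d=10): x=5.0000 theta=0.0000
After 2 (thin lens f=-42): x=5.0000 theta=5/42 (≈0.1190)
After 3 (propagate distance d=30): x=60/7 (≈8.5714) theta=5/42 (≈0.1190)
After 4 (thin lens f=22): x=60/7 (≈8.5714) theta=-125/462 (≈-0.2706)
z_focus = -x_out/theta_out = -(60/7)/(-125/462) = 31.6800
Rounded to 4 decimal places: z = 31.6800

Answer: 31.6800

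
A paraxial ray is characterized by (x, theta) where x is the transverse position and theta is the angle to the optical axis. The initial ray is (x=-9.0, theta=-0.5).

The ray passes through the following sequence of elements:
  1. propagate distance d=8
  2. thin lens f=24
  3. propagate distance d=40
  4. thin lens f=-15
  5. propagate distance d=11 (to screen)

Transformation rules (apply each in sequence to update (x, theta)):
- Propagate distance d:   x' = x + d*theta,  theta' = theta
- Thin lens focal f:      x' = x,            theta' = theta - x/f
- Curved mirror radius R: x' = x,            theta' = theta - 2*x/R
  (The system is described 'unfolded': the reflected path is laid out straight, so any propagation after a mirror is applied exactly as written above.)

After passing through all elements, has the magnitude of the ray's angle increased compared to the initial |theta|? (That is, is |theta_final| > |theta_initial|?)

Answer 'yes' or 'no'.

Initial: x=-9.0000 theta=-0.5000
After 1 (propagate distance d=8): x=-13.0000 theta=-0.5000
After 2 (thin lens f=24): x=-13.0000 theta=1/24 (≈0.0417)
After 3 (propagate distance d=40): x=-34/3 (≈-11.3333) theta=1/24 (≈0.0417)
After 4 (thin lens f=-15): x=-34/3 (≈-11.3333) theta=-257/360 (≈-0.7139)
After 5 (propagate distance d=11 (to screen)): x=-6907/360 (≈-19.1861) theta=-257/360 (≈-0.7139)
|theta_initial|=0.5000 |theta_final|=257/360 (≈0.7139) -> increased

Answer: yes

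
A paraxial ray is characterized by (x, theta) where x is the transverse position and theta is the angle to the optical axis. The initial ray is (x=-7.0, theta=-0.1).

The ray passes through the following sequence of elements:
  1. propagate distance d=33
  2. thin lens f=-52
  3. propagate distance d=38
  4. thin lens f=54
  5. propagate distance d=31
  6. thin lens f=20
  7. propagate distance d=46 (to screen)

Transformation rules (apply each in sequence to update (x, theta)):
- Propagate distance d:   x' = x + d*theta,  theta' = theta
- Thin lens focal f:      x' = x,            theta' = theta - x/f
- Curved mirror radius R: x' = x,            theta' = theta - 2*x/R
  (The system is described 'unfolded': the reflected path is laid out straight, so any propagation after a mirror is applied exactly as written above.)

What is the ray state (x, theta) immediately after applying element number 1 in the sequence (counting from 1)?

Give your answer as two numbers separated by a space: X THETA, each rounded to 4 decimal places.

Answer: -10.3000 -0.1000

Derivation:
Initial: x=-7.0000 theta=-0.1000
After 1 (propagate distance d=33): x=-10.3000 theta=-0.1000
Rounded to 4 decimal places: x = -10.3000, theta = -0.1000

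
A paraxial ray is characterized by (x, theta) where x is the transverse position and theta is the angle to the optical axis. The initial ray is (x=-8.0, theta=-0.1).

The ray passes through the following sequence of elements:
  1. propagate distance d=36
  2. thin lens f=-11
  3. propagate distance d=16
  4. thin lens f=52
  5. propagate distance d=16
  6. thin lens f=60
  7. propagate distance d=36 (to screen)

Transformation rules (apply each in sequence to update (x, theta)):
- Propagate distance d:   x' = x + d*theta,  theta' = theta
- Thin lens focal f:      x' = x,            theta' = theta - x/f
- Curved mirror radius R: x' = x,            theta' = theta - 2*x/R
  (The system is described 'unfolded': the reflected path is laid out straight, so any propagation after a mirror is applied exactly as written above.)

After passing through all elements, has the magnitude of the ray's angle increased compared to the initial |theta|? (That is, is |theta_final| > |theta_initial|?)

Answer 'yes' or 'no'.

Initial: x=-8.0000 theta=-0.1000
After 1 (propagate distance d=36): x=-11.6000 theta=-0.1000
After 2 (thin lens f=-11): x=-11.6000 theta=-127/110 (≈-1.1545)
After 3 (propagate distance d=16): x=-1654/55 (≈-30.0727) theta=-127/110 (≈-1.1545)
After 4 (thin lens f=52): x=-1654/55 (≈-30.0727) theta=-412/715 (≈-0.5762)
After 5 (propagate distance d=16): x=-2554/65 (≈-39.2923) theta=-412/715 (≈-0.5762)
After 6 (thin lens f=60): x=-2554/65 (≈-39.2923) theta=1687/21450 (≈0.0786)
After 7 (propagate distance d=36 (to screen)): x=-130348/3575 (≈-36.4610) theta=1687/21450 (≈0.0786)
|theta_initial|=0.1000 |theta_final|=1687/21450 (≈0.0786) -> not increased

Answer: no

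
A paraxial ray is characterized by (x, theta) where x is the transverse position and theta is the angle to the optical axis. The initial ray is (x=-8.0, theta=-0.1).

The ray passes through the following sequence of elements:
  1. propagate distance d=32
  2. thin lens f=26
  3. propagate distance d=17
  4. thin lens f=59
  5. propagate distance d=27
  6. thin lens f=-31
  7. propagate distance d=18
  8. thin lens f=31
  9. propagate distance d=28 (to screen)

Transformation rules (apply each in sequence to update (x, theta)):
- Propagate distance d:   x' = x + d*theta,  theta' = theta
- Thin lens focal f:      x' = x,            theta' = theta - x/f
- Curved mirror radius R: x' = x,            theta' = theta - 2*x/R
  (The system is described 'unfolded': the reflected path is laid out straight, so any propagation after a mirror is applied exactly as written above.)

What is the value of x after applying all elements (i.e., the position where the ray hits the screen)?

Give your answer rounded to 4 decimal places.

Initial: x=-8.0000 theta=-0.1000
After 1 (propagate distance d=32): x=-11.2000 theta=-0.1000
After 2 (thin lens f=26): x=-11.2000 theta=43/130 (≈0.3308)
After 3 (propagate distance d=17): x=-145/26 (≈-5.5769) theta=43/130 (≈0.3308)
After 4 (thin lens f=59): x=-145/26 (≈-5.5769) theta=1631/3835 (≈0.4253)
After 5 (propagate distance d=27): x=45299/7670 (≈5.9060) theta=1631/3835 (≈0.4253)
After 6 (thin lens f=-31): x=45299/7670 (≈5.9060) theta=146421/237770 (≈0.6158)
After 7 (propagate distance d=18): x=4039847/237770 (≈16.9906) theta=146421/237770 (≈0.6158)
After 8 (thin lens f=31): x=4039847/237770 (≈16.9906) theta=249602/3685435 (≈0.0677)
After 9 (propagate distance d=28 (to screen)): x=139212969/7370870 (≈18.8869) theta=249602/3685435 (≈0.0677)
Rounded to 4 decimal places: x = 18.8869

Answer: 18.8869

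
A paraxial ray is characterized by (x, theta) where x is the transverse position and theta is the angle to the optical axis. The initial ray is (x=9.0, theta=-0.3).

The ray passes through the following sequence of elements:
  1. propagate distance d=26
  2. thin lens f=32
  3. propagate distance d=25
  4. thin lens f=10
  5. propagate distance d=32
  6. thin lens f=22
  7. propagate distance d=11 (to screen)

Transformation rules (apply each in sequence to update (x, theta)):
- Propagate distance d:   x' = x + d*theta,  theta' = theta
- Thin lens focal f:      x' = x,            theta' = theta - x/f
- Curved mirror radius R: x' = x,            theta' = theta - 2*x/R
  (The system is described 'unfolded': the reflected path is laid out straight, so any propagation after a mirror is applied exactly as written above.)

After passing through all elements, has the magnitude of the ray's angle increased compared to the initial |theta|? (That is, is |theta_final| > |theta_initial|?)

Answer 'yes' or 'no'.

Initial: x=9.0000 theta=-0.3000
After 1 (propagate distance d=26): x=1.2000 theta=-0.3000
After 2 (thin lens f=32): x=1.2000 theta=-0.3375
After 3 (propagate distance d=25): x=-7.2375 theta=-0.3375
After 4 (thin lens f=10): x=-7.2375 theta=309/800 (≈0.3863)
After 5 (propagate distance d=32): x=5.1225 theta=309/800 (≈0.3863)
After 6 (thin lens f=22): x=5.1225 theta=27/176 (≈0.1534)
After 7 (propagate distance d=11 (to screen)): x=6.8100 theta=27/176 (≈0.1534)
|theta_initial|=0.3000 |theta_final|=27/176 (≈0.1534) -> not increased

Answer: no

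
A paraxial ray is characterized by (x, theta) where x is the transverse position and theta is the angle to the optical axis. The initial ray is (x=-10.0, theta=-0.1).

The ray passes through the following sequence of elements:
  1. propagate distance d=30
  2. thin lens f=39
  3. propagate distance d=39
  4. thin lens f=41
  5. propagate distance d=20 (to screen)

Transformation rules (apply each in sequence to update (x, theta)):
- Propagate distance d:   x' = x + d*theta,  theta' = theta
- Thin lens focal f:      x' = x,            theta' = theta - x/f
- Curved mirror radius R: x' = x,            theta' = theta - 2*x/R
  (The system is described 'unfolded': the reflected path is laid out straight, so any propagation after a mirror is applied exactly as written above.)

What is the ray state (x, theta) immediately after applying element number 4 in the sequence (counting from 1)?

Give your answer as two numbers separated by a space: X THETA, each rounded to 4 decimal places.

Answer: -3.9000 0.3285

Derivation:
Initial: x=-10.0000 theta=-0.1000
After 1 (propagate distance d=30): x=-13.0000 theta=-0.1000
After 2 (thin lens f=39): x=-13.0000 theta=7/30 (≈0.2333)
After 3 (propagate distance d=39): x=-3.9000 theta=7/30 (≈0.2333)
After 4 (thin lens f=41): x=-3.9000 theta=202/615 (≈0.3285)
Rounded to 4 decimal places: x = -3.9000, theta = 0.3285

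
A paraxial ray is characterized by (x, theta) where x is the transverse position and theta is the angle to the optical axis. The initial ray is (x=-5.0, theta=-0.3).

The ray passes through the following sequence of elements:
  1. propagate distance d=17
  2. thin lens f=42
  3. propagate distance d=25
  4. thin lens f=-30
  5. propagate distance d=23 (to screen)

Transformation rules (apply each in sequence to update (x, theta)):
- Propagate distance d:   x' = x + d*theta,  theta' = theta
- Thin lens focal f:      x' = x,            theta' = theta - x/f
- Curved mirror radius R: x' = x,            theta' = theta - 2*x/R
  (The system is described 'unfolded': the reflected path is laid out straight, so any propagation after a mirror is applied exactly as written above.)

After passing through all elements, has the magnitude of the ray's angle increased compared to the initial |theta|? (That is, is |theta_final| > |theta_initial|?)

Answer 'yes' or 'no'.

Initial: x=-5.0000 theta=-0.3000
After 1 (propagate distance d=17): x=-10.1000 theta=-0.3000
After 2 (thin lens f=42): x=-10.1000 theta=-5/84 (≈-0.0595)
After 3 (propagate distance d=25): x=-4867/420 (≈-11.5881) theta=-5/84 (≈-0.0595)
After 4 (thin lens f=-30): x=-4867/420 (≈-11.5881) theta=-5617/12600 (≈-0.4458)
After 5 (propagate distance d=23 (to screen)): x=-275201/12600 (≈-21.8413) theta=-5617/12600 (≈-0.4458)
|theta_initial|=0.3000 |theta_final|=5617/12600 (≈0.4458) -> increased

Answer: yes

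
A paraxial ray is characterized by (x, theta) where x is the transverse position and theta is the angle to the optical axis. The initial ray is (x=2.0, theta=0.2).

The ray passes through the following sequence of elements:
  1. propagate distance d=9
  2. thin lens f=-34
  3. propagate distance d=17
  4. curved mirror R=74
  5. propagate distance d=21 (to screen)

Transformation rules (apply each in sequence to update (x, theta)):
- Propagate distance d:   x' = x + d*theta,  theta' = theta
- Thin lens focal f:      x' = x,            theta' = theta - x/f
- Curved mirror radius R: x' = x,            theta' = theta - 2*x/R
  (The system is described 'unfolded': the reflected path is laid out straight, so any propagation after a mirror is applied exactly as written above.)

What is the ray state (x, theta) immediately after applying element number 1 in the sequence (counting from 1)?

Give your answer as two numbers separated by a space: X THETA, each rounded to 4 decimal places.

Initial: x=2.0000 theta=0.2000
After 1 (propagate distance d=9): x=3.8000 theta=0.2000
Rounded to 4 decimal places: x = 3.8000, theta = 0.2000

Answer: 3.8000 0.2000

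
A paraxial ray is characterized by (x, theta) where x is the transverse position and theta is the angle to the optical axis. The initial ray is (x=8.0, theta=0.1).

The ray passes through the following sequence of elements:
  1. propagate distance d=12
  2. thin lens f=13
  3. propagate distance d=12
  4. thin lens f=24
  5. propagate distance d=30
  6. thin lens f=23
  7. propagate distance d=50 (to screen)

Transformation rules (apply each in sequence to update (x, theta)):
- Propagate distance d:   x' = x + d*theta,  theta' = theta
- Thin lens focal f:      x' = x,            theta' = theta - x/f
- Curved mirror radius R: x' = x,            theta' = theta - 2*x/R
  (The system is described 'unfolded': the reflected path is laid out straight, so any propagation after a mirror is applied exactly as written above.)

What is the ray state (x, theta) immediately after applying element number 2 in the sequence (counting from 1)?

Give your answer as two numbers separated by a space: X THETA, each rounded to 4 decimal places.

Answer: 9.2000 -0.6077

Derivation:
Initial: x=8.0000 theta=0.1000
After 1 (propagate distance d=12): x=9.2000 theta=0.1000
After 2 (thin lens f=13): x=9.2000 theta=-79/130 (≈-0.6077)
Rounded to 4 decimal places: x = 9.2000, theta = -0.6077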